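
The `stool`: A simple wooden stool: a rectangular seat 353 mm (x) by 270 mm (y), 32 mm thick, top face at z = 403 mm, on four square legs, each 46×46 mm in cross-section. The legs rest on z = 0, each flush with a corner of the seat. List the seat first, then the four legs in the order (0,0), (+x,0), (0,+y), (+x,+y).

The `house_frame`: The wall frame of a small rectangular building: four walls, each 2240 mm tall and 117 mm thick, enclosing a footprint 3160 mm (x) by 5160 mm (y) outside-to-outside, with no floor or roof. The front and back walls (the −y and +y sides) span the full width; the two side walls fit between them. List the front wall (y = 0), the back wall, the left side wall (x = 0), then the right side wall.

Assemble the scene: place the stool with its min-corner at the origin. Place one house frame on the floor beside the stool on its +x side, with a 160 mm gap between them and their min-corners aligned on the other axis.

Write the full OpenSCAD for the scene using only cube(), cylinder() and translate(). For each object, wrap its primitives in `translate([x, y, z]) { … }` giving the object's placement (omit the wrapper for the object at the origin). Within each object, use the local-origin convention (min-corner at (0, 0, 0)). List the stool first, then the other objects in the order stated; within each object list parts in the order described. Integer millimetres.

translate([0, 0, 371]) cube([353, 270, 32]);
cube([46, 46, 371]);
translate([307, 0, 0]) cube([46, 46, 371]);
translate([0, 224, 0]) cube([46, 46, 371]);
translate([307, 224, 0]) cube([46, 46, 371]);
translate([513, 0, 0]) {
  cube([3160, 117, 2240]);
  translate([0, 5043, 0]) cube([3160, 117, 2240]);
  translate([0, 117, 0]) cube([117, 4926, 2240]);
  translate([3043, 117, 0]) cube([117, 4926, 2240]);
}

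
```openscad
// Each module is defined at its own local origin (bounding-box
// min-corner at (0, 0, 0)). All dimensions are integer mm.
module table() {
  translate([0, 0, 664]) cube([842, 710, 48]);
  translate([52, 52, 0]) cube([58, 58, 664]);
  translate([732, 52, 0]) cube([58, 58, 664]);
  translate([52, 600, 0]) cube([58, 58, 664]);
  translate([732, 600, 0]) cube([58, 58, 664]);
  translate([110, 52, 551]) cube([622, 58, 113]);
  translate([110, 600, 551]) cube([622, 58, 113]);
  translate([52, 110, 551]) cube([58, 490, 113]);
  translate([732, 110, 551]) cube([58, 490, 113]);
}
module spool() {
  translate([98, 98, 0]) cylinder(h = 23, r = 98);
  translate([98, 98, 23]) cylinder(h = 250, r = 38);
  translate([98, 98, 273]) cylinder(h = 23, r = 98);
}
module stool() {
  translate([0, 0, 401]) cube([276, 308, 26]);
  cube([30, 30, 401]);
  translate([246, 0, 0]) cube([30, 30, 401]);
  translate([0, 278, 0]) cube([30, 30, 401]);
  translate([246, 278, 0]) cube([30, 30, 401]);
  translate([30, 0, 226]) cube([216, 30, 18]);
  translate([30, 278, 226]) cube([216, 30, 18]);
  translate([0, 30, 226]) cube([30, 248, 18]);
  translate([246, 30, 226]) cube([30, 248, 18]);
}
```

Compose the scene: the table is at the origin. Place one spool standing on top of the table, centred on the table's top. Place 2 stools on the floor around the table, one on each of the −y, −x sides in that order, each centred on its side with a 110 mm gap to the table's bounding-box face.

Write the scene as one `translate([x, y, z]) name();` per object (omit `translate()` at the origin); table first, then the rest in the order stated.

table();
translate([323, 257, 712]) spool();
translate([283, -418, 0]) stool();
translate([-386, 201, 0]) stool();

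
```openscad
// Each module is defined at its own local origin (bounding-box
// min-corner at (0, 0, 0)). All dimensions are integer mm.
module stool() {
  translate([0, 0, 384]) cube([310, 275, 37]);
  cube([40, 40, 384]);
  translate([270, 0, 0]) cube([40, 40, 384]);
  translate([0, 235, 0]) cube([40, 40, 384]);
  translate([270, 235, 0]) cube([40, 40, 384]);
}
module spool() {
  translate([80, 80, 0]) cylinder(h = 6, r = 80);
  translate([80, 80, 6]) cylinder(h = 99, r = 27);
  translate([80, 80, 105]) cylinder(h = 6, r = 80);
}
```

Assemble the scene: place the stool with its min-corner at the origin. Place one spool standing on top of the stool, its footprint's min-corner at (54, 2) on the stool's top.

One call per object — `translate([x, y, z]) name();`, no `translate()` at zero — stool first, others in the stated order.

stool();
translate([54, 2, 421]) spool();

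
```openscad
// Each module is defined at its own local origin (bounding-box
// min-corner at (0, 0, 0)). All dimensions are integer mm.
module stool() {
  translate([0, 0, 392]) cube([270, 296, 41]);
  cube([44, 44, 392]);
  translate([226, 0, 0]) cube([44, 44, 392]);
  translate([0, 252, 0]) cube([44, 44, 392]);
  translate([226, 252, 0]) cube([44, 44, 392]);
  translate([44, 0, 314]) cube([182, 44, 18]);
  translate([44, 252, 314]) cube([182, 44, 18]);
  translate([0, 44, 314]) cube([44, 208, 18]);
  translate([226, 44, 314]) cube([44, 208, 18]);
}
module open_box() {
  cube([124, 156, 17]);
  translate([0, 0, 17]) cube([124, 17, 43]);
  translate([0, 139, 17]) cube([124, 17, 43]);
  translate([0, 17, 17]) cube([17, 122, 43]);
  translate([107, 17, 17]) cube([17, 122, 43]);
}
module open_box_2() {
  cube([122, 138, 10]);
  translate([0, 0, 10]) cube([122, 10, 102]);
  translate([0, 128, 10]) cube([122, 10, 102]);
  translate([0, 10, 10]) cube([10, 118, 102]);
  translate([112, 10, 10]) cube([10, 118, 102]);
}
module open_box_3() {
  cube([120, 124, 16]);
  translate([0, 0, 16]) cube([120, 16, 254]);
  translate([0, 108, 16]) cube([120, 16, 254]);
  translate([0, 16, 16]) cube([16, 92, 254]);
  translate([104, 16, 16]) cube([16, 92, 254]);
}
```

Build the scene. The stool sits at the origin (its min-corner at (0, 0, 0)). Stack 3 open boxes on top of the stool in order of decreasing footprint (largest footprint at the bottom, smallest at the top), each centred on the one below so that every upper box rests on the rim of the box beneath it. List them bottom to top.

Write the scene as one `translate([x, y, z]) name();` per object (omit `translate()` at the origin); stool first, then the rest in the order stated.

stool();
translate([73, 70, 433]) open_box();
translate([74, 79, 493]) open_box_2();
translate([75, 86, 605]) open_box_3();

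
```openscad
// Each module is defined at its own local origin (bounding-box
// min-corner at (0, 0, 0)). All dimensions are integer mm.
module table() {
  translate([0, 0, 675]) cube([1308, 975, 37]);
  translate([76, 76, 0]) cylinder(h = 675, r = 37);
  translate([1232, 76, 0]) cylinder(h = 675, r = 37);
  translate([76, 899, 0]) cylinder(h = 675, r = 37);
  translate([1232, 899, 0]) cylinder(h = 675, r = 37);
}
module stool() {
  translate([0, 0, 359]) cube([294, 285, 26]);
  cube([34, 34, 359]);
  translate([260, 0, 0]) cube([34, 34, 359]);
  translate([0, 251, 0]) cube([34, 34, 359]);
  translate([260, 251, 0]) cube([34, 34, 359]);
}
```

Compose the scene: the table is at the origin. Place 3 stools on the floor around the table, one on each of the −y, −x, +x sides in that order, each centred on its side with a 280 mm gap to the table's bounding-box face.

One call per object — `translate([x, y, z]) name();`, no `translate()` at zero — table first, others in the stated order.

table();
translate([507, -565, 0]) stool();
translate([-574, 345, 0]) stool();
translate([1588, 345, 0]) stool();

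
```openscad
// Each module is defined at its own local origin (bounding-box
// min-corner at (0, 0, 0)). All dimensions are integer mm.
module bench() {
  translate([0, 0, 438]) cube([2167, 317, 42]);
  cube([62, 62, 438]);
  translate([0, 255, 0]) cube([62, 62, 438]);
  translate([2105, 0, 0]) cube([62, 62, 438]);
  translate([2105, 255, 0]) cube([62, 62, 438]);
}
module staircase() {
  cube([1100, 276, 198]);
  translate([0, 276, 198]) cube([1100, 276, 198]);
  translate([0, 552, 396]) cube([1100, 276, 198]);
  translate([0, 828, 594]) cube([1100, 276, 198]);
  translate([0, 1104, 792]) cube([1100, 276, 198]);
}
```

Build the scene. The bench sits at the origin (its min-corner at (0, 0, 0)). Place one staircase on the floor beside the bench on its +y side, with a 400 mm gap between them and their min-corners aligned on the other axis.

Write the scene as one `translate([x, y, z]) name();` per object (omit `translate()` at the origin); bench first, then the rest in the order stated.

bench();
translate([0, 717, 0]) staircase();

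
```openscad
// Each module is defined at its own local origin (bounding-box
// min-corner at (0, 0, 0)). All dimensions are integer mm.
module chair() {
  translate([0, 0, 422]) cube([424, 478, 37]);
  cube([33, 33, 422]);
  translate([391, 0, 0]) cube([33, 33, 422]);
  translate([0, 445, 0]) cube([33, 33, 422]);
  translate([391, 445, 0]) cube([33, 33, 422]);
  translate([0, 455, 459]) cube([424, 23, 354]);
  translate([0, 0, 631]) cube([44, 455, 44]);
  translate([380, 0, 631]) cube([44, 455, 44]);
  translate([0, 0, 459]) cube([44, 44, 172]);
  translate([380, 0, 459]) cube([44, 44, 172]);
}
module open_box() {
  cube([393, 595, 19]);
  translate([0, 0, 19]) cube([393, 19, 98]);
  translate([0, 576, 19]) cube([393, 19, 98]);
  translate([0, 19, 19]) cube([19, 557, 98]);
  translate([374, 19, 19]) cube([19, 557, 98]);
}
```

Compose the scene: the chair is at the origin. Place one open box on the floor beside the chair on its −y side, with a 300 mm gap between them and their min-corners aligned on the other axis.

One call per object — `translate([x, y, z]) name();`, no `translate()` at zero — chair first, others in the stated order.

chair();
translate([0, -895, 0]) open_box();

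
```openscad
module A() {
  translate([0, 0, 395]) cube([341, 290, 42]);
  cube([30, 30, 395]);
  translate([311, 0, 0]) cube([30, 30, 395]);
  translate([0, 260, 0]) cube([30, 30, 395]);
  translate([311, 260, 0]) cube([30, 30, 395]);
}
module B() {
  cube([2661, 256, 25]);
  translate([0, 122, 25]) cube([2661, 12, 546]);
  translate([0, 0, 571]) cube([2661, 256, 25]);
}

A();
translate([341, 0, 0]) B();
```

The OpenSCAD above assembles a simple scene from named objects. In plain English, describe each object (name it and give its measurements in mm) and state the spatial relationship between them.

A is a simple wooden stool: a rectangular seat 341 mm (x) by 290 mm (y), 42 mm thick, top face at z = 437 mm, on four square legs, each 30×30 mm in cross-section. The legs rest on z = 0, each flush with a corner of the seat.

B is an I-beam lying along x, 2661 mm long. Overall section height 596 mm. Two flanges 256 mm wide (y) and 25 mm thick, one on the floor and one at the top; a web 12 mm thick runs between them, centred on the flange width.

The I-beam is against the stool's +x side, with their −y faces flush.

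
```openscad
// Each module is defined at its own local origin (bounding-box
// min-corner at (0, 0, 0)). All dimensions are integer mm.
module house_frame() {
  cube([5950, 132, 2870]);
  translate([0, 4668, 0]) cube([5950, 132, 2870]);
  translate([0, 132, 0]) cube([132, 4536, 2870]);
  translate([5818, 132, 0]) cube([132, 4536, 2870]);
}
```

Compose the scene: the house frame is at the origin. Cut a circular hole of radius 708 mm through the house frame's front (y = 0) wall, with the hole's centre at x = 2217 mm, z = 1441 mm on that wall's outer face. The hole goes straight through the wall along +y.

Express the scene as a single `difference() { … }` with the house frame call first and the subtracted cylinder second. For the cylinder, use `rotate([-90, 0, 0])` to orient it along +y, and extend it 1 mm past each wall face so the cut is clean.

difference() {
  house_frame();
  translate([2217, -1, 1441]) rotate([-90, 0, 0]) cylinder(h = 134, r = 708);
}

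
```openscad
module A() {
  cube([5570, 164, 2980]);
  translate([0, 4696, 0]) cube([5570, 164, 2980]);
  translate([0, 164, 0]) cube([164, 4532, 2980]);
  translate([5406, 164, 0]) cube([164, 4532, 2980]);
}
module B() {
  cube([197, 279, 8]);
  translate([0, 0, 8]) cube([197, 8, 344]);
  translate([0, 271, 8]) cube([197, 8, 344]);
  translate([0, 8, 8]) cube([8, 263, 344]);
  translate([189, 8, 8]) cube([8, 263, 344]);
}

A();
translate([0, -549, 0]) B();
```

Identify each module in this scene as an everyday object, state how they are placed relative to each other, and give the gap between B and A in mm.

A is a house frame. B is an open box. The open box is on the floor beside the house frame on its −y side. The gap between the open box and the house frame is 270 mm.

The open box's nearest face is 270 mm from the house frame's −y face.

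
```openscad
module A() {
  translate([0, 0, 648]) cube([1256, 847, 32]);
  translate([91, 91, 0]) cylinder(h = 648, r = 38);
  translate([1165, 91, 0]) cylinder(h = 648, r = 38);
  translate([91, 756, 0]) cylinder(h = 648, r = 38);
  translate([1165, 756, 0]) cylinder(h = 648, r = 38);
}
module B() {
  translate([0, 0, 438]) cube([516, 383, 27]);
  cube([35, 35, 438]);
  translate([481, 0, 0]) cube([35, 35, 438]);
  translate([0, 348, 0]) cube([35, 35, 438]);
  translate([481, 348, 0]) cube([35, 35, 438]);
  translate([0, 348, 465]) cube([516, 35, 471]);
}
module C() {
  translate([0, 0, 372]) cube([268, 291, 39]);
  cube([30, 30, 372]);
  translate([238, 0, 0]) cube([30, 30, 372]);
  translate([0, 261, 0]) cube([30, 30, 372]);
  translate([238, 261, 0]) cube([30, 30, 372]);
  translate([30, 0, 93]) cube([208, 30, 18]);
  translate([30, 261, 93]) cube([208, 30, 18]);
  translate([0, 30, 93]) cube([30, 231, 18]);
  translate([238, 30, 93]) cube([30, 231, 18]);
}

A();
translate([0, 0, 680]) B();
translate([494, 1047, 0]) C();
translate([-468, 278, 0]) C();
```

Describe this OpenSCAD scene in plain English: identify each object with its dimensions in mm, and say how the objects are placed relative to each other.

A is a table with a 1256×847 mm rectangular top, 32 mm thick, top surface at z = 680 mm, supported by four round legs of 76 mm diameter, each leg's bounding box inset 53 mm from the nearest pair of top edges, running from the floor.

B is a chair. The seat is a 516×383×27 mm slab with its top at z = 465 mm, on four 35×35 mm corner legs (flush with the seat edges, standing on z = 0). A flat backrest 35 mm thick, 471 mm tall, spans the full seat width and rises from the seat top along its +y edge, rear face flush with the rear of the seat.

C is a simple wooden stool: a rectangular seat 268 mm (x) by 291 mm (y), 39 mm thick, top face at z = 411 mm, on four square legs, each 30×30 mm in cross-section. The legs rest on z = 0, each flush with a corner of the seat. Four stretchers, 30 mm wide and 18 mm tall, connect adjacent legs with their undersides at z = 93 mm, each running between the inner faces of the legs it joins and aligned with the legs' outer faces on the other axis.

The chair is on top of the table. Two stools sit around the table at the +y, −x sides.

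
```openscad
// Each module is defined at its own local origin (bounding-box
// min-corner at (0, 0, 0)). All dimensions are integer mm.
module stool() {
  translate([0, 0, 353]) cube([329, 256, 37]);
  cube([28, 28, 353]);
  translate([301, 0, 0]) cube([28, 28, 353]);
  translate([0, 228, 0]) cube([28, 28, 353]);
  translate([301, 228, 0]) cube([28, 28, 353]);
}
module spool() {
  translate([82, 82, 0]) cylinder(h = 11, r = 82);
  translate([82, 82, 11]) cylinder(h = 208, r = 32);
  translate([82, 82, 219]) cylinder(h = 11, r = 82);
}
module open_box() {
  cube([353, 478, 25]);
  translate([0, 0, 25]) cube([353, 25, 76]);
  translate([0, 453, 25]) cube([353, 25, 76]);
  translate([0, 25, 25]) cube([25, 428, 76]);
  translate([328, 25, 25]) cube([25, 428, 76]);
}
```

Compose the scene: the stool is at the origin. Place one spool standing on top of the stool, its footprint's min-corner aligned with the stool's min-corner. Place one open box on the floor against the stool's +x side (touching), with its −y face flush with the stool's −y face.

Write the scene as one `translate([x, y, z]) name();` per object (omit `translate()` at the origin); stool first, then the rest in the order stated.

stool();
translate([0, 0, 390]) spool();
translate([329, 0, 0]) open_box();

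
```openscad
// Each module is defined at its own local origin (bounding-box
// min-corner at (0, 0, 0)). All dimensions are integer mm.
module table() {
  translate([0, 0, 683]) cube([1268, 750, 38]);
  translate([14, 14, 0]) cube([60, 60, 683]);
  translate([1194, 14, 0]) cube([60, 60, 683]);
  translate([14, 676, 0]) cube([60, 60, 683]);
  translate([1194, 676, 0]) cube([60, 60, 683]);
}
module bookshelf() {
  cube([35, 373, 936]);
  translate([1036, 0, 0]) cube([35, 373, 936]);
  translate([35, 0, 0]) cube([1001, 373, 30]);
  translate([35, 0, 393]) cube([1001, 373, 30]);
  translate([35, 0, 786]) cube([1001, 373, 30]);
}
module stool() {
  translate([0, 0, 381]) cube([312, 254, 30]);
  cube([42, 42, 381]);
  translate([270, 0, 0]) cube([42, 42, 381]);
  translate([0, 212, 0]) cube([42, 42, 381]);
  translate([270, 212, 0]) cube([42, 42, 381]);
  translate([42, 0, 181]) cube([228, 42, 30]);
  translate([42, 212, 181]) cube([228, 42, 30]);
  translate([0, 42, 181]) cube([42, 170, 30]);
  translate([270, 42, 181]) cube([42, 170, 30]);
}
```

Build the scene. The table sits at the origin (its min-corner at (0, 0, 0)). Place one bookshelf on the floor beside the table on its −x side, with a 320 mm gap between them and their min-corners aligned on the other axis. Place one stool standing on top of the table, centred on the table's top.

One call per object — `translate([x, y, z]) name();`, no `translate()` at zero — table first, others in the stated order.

table();
translate([-1391, 0, 0]) bookshelf();
translate([478, 248, 721]) stool();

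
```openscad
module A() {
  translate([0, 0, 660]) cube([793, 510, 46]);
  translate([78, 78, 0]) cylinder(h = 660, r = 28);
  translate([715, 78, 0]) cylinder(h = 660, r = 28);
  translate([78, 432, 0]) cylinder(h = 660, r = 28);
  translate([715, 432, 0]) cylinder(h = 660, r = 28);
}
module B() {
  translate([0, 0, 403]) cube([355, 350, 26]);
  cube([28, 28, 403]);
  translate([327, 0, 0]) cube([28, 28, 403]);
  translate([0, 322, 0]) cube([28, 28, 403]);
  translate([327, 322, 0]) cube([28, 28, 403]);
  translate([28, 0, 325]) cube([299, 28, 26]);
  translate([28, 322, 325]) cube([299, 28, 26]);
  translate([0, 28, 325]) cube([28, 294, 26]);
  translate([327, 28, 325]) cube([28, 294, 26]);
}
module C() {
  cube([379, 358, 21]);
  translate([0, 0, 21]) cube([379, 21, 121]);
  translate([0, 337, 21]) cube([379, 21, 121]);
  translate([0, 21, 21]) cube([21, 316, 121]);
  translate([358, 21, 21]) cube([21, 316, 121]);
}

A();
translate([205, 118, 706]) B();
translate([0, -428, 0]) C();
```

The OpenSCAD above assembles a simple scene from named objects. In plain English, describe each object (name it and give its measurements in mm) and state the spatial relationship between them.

A is a table: top 793 mm (x) × 510 mm (y), 46 mm thick, upper face at z = 706 mm, on four round legs of 56 mm diameter, each leg's bounding box inset 50 mm from the nearest pair of top edges, running from z = 0 to the bottom of the top.

B is a four-legged stool. The seat is a 355×350×26 mm slab whose top surface is at z = 429 mm; four square legs, each 28×28 mm in cross-section, run from the floor (z = 0) to the underside of the seat, each flush with a corner of the seat. Four stretchers, 28 mm wide and 26 mm tall, connect adjacent legs with their undersides at z = 325 mm, each running between the inner faces of the legs it joins and aligned with the legs' outer faces on the other axis.

C is an open-topped rectangular box: outside dimensions 379×358×142 mm, with a uniform wall and base thickness of 21 mm. The base is a full 379×358 slab on the floor; four walls sit on top of the base. The front and back walls (the −y and +y sides) span the full width; the two side walls fit between them.

The stool is on top of the table. The open box is on the floor beside the table on its −y side.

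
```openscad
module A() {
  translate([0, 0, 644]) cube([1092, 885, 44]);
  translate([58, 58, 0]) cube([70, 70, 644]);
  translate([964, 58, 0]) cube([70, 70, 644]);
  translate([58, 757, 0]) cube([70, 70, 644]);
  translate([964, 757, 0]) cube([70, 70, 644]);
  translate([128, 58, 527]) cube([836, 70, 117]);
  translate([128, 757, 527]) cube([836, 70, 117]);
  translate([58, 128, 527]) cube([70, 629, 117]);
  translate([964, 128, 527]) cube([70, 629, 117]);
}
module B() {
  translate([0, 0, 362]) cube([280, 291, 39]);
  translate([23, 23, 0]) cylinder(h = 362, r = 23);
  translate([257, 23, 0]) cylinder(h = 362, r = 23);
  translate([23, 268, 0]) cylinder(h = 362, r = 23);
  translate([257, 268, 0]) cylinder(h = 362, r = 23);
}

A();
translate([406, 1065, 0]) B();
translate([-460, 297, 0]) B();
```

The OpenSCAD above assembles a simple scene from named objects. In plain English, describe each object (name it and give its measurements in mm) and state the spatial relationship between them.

A is a rectangular dining table. The top is 1092×885×44 mm with its upper surface at z = 688 mm. It stands on four 70×70 mm square legs, each inset 58 mm from the nearest pair of top edges, running from the floor to the underside of the top. Four apron rails, 70 mm thick and 117 mm tall, run between adjacent legs with their top edges flush with the underside of the top and their outer faces flush with the legs' outer faces.

B is a four-legged stool. The seat is a 280×291×39 mm slab whose top surface is at z = 401 mm; four round legs, each 46 mm in diameter, run from the floor (z = 0) to the underside of the seat, each leg's axis is inset half a diameter from the nearest pair of seat edges (so the leg's bounding box is flush with the corner).

Two stools sit around the table at the +y, −x sides.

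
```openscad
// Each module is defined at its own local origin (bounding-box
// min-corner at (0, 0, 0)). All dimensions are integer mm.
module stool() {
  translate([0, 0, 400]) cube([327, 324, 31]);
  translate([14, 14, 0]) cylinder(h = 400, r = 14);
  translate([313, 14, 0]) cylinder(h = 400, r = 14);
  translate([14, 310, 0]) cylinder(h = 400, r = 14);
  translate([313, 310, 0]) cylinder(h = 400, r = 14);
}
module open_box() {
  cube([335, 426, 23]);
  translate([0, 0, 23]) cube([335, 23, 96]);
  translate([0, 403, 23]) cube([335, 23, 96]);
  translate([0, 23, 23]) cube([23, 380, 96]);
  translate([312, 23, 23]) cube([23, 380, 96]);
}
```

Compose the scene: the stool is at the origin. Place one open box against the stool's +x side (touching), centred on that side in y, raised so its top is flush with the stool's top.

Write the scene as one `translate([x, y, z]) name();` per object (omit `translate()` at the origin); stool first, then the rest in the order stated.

stool();
translate([327, -51, 312]) open_box();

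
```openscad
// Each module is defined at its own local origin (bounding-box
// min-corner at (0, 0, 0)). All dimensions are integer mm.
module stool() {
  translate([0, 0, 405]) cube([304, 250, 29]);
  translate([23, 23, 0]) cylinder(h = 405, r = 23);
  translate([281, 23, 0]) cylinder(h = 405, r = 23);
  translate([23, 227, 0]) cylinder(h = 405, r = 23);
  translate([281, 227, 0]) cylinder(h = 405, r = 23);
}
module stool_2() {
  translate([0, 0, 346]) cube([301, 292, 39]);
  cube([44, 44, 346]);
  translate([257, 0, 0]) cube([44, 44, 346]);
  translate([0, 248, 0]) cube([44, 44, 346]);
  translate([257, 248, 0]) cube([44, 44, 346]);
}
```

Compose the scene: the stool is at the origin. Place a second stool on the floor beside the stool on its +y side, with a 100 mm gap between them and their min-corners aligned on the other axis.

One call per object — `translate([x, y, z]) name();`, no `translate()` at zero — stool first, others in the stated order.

stool();
translate([0, 350, 0]) stool_2();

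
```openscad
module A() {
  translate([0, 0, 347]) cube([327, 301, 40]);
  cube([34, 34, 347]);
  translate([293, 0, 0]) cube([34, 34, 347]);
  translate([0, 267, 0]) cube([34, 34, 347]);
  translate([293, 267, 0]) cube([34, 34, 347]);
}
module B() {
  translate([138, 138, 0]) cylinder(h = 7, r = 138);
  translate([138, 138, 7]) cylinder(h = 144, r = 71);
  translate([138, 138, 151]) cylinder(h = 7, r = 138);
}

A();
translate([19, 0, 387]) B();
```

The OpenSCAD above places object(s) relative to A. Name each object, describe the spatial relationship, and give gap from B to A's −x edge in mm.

A is a stool. B is a spool. The spool is on top of the stool. The gap from the spool to the stool's −x edge is 19 mm.

The spool's min-x is at 19; the stool's min-x is 0; gap = 19 mm.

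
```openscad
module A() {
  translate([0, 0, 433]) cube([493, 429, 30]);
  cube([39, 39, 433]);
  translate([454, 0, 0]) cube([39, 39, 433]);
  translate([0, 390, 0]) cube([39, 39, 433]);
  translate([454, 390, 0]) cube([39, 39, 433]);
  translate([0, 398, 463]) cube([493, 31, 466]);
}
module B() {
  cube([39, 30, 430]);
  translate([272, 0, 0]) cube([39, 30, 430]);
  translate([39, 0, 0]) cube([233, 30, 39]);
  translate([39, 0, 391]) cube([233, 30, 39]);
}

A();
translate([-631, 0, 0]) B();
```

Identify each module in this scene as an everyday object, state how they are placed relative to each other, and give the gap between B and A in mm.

A is a chair. B is a picture frame. The picture frame is on the floor beside the chair on its −x side. The gap between the picture frame and the chair is 320 mm.

The picture frame's nearest face is 320 mm from the chair's −x face.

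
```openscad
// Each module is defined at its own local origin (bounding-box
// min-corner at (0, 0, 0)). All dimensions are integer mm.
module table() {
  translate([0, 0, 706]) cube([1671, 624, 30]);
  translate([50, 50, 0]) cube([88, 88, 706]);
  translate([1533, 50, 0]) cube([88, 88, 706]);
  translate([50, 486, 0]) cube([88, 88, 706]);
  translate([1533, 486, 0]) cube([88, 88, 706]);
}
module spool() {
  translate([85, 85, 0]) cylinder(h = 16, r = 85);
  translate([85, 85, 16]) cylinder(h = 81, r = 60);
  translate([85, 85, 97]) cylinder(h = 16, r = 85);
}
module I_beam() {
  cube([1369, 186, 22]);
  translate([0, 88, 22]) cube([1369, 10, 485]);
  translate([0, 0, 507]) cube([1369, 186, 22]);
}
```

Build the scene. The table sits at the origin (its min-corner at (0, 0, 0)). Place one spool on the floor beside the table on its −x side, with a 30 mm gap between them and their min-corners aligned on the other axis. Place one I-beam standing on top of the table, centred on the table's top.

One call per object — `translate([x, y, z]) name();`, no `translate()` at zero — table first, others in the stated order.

table();
translate([-200, 0, 0]) spool();
translate([151, 219, 736]) I_beam();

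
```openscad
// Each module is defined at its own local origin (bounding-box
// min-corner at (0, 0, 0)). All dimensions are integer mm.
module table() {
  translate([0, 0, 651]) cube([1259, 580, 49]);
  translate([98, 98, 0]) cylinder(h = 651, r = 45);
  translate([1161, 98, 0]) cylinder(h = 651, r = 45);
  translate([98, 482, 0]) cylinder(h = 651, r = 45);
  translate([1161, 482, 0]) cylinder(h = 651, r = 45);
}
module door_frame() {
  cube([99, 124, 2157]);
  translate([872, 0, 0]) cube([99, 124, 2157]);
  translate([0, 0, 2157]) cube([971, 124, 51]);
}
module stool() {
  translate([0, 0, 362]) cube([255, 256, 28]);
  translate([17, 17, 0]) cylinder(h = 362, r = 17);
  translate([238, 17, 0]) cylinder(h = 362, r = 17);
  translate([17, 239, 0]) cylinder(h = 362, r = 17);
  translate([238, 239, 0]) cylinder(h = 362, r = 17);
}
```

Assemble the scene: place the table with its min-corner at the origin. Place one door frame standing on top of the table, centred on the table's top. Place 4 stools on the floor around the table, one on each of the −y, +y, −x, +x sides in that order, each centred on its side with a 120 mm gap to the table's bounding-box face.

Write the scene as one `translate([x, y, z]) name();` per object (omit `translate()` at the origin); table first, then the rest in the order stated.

table();
translate([144, 228, 700]) door_frame();
translate([502, -376, 0]) stool();
translate([502, 700, 0]) stool();
translate([-375, 162, 0]) stool();
translate([1379, 162, 0]) stool();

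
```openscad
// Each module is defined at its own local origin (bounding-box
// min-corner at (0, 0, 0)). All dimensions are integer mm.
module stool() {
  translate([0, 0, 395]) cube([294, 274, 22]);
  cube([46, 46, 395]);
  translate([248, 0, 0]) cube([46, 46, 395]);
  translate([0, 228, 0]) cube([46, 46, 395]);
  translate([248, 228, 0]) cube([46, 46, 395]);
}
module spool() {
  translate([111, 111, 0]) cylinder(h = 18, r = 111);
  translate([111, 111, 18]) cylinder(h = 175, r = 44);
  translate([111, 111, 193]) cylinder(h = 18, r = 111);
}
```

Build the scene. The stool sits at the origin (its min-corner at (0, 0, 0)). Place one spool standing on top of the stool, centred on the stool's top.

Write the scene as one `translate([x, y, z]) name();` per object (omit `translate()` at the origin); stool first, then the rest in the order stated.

stool();
translate([36, 26, 417]) spool();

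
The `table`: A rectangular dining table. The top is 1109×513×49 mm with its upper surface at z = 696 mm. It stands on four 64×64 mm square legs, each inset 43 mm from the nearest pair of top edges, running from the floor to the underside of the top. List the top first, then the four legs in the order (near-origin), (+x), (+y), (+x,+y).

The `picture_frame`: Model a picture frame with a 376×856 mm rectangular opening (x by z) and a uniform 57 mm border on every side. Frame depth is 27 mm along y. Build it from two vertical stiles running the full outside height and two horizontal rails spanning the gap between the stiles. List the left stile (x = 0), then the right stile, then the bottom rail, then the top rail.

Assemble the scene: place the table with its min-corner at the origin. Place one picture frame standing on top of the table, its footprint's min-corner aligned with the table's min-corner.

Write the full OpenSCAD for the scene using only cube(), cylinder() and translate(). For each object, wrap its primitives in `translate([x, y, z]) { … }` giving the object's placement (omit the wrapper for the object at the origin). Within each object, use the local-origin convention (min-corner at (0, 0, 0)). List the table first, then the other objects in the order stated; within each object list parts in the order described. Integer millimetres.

translate([0, 0, 647]) cube([1109, 513, 49]);
translate([43, 43, 0]) cube([64, 64, 647]);
translate([1002, 43, 0]) cube([64, 64, 647]);
translate([43, 406, 0]) cube([64, 64, 647]);
translate([1002, 406, 0]) cube([64, 64, 647]);
translate([0, 0, 696]) {
  cube([57, 27, 970]);
  translate([433, 0, 0]) cube([57, 27, 970]);
  translate([57, 0, 0]) cube([376, 27, 57]);
  translate([57, 0, 913]) cube([376, 27, 57]);
}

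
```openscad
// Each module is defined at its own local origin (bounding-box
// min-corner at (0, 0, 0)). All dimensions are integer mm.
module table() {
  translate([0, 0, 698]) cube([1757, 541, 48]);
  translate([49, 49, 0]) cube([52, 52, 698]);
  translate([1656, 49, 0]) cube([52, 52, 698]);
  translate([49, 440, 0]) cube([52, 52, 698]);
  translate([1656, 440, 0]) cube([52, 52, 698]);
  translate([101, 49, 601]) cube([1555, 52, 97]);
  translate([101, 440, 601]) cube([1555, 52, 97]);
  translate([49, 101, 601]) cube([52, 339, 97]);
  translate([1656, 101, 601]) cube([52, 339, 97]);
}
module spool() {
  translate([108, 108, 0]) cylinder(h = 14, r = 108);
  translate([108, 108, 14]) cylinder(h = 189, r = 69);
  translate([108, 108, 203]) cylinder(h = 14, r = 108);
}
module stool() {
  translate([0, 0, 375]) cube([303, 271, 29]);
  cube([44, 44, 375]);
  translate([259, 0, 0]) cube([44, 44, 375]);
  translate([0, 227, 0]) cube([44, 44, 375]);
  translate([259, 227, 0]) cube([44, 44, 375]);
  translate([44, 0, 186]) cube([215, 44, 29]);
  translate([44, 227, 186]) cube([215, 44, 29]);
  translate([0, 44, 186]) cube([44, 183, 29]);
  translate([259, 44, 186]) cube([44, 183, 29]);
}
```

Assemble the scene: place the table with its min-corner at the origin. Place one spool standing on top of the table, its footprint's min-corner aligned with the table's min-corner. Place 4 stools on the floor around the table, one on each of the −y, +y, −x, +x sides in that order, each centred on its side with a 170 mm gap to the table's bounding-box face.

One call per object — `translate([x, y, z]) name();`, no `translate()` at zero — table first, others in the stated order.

table();
translate([0, 0, 746]) spool();
translate([727, -441, 0]) stool();
translate([727, 711, 0]) stool();
translate([-473, 135, 0]) stool();
translate([1927, 135, 0]) stool();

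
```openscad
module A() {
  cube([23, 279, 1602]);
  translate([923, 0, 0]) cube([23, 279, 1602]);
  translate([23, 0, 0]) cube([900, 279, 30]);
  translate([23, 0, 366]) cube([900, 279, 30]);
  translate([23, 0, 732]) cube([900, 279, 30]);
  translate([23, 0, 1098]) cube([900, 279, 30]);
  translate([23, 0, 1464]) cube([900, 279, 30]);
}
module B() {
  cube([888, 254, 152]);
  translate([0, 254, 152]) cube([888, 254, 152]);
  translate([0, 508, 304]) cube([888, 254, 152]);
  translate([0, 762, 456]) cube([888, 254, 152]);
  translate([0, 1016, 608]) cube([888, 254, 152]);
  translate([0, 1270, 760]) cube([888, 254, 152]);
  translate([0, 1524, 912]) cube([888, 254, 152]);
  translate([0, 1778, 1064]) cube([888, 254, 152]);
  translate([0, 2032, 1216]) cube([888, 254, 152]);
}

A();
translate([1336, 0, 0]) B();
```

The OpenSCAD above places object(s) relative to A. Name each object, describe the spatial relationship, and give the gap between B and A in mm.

The staircase's nearest face is 390 mm from the bookshelf's +x face.

A is a bookshelf. B is a staircase. The staircase is on the floor beside the bookshelf on its +x side. The gap between the staircase and the bookshelf is 390 mm.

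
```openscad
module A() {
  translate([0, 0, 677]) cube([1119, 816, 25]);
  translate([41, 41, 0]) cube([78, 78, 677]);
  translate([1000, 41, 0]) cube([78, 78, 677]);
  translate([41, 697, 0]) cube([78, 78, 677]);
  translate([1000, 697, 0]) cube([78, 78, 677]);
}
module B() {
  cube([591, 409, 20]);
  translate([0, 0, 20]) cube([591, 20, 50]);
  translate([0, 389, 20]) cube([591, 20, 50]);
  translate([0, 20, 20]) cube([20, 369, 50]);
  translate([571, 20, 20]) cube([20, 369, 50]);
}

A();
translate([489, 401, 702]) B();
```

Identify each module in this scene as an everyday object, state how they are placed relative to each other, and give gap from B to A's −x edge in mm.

A is a table. B is an open box. The open box is on top of the table. The gap from the open box to the table's −x edge is 489 mm.

The open box's min-x is at 489; the table's min-x is 0; gap = 489 mm.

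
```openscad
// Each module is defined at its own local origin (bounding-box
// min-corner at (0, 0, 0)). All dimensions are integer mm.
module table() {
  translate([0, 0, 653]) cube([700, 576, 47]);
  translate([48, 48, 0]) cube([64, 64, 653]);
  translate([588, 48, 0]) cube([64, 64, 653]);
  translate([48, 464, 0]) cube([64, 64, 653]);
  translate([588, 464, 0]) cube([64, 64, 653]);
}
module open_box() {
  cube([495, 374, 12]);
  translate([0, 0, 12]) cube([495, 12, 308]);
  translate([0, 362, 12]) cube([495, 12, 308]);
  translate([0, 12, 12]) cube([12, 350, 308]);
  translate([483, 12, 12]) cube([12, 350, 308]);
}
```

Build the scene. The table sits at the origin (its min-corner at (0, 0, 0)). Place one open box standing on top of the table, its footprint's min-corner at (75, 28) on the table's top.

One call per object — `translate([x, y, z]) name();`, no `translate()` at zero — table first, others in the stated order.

table();
translate([75, 28, 700]) open_box();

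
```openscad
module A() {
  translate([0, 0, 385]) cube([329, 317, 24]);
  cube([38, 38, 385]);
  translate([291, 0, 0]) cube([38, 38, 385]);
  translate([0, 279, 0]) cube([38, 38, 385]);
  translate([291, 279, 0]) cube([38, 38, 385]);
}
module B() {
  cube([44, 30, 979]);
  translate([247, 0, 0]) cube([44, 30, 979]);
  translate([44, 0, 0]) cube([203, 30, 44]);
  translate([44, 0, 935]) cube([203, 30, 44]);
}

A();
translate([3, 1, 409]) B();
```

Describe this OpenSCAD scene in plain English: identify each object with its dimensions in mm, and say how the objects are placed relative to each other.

A is a four-legged stool. The seat is a 329×317×24 mm slab whose top surface is at z = 409 mm; four square legs, each 38×38 mm in cross-section, run from the floor (z = 0) to the underside of the seat, each flush with a corner of the seat.

B is a picture frame with a 203×891 mm rectangular opening (x by z) and a uniform 44 mm border on every side. Frame depth is 30 mm along y. It is built from two vertical stiles running the full outside height and two horizontal rails spanning the gap between the stiles.

The picture frame is on top of the stool.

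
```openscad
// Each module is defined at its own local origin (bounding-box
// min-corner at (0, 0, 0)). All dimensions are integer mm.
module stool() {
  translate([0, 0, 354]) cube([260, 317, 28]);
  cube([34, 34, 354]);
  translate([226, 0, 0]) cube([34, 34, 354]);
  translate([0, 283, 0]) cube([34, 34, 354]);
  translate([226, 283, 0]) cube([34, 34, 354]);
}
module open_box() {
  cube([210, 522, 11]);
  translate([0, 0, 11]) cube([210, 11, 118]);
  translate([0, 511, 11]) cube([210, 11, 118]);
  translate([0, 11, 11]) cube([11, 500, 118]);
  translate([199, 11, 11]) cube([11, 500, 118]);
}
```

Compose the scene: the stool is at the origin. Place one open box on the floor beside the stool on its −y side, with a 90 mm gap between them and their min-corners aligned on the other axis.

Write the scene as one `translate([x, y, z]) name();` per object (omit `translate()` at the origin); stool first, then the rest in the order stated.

stool();
translate([0, -612, 0]) open_box();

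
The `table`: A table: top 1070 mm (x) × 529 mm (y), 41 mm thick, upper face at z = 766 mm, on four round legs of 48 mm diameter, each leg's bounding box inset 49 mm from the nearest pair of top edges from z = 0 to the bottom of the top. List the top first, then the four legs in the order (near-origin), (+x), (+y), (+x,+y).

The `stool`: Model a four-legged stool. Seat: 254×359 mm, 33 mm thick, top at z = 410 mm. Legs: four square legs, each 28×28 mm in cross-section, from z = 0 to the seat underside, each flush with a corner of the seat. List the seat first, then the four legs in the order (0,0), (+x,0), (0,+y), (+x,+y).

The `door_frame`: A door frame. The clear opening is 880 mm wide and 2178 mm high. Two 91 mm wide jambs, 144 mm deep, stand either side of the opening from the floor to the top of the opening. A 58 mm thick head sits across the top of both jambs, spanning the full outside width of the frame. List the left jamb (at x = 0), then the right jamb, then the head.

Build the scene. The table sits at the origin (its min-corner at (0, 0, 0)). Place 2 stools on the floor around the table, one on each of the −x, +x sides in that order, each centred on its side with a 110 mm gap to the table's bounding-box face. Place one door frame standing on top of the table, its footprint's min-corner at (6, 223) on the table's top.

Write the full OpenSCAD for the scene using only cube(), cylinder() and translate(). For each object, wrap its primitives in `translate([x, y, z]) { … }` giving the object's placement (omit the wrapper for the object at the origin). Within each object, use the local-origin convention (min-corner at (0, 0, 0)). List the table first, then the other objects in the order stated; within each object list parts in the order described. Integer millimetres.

translate([0, 0, 725]) cube([1070, 529, 41]);
translate([73, 73, 0]) cylinder(h = 725, r = 24);
translate([997, 73, 0]) cylinder(h = 725, r = 24);
translate([73, 456, 0]) cylinder(h = 725, r = 24);
translate([997, 456, 0]) cylinder(h = 725, r = 24);
translate([-364, 85, 0]) {
  translate([0, 0, 377]) cube([254, 359, 33]);
  cube([28, 28, 377]);
  translate([226, 0, 0]) cube([28, 28, 377]);
  translate([0, 331, 0]) cube([28, 28, 377]);
  translate([226, 331, 0]) cube([28, 28, 377]);
}
translate([1180, 85, 0]) {
  translate([0, 0, 377]) cube([254, 359, 33]);
  cube([28, 28, 377]);
  translate([226, 0, 0]) cube([28, 28, 377]);
  translate([0, 331, 0]) cube([28, 28, 377]);
  translate([226, 331, 0]) cube([28, 28, 377]);
}
translate([6, 223, 766]) {
  cube([91, 144, 2178]);
  translate([971, 0, 0]) cube([91, 144, 2178]);
  translate([0, 0, 2178]) cube([1062, 144, 58]);
}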